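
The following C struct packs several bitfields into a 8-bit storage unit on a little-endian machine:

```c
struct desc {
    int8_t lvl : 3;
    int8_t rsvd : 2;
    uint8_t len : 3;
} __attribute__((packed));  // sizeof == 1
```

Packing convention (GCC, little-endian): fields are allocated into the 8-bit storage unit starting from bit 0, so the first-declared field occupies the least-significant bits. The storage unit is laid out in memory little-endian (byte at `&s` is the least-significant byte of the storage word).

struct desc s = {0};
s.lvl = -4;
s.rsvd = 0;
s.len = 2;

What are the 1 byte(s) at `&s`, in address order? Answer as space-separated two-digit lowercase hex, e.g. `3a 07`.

lvl:3 = -4 → 0x4 << 0 → word 0x04
rsvd:2 = 0 → 0x0 << 3 → word 0x04
len:3 = 2 → 0x2 << 5 → word 0x44
word = 0x44 → little-endian bytes:
  [0]=0x44

44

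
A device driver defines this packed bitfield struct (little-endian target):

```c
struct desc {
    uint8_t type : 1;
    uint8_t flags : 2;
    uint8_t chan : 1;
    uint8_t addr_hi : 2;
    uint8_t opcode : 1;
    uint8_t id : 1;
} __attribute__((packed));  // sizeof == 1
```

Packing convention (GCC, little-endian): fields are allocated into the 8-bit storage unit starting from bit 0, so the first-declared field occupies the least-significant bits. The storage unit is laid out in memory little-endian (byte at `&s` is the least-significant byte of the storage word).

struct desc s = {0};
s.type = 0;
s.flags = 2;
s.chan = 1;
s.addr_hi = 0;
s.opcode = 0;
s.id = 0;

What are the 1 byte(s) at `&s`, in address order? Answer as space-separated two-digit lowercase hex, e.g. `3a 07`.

0c

type:1 = 0 → 0x0 << 0 → word 0x00
flags:2 = 2 → 0x2 << 1 → word 0x04
chan:1 = 1 → 0x1 << 3 → word 0x0c
addr_hi:2 = 0 → 0x0 << 4 → word 0x0c
opcode:1 = 0 → 0x0 << 6 → word 0x0c
id:1 = 0 → 0x0 << 7 → word 0x0c
word = 0x0c → little-endian bytes:
  [0]=0x0c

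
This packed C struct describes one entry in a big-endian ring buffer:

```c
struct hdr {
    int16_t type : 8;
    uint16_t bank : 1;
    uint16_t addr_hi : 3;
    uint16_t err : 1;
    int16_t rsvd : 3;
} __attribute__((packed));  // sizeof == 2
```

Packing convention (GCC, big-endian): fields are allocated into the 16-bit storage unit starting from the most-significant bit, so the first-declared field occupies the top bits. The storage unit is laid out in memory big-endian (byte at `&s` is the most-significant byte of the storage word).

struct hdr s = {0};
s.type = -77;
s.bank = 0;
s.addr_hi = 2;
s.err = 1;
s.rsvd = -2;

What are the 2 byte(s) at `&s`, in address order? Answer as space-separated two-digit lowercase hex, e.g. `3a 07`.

type:8 = -77 → 0xb3 << 8 → word 0xb300
bank:1 = 0 → 0x0 << 7 → word 0xb300
addr_hi:3 = 2 → 0x2 << 4 → word 0xb320
err:1 = 1 → 0x1 << 3 → word 0xb328
rsvd:3 = -2 → 0x6 << 0 → word 0xb32e
word = 0xb32e → big-endian bytes:
  [0]=0xb3  [1]=0x2e

b3 2e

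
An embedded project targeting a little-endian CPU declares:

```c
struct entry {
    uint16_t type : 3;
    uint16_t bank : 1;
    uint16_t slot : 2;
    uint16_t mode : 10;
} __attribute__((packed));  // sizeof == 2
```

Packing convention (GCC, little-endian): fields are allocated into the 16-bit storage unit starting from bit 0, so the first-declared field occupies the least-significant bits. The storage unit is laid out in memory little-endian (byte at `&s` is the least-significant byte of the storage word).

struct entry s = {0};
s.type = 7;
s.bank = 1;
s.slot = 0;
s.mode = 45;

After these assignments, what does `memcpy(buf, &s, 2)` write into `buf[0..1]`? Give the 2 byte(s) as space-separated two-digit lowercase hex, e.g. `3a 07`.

4f 0b

type (3b) val=7 bits=0x7 at bit 0: 0x0007
bank (1b) val=1 bits=0x1 at bit 3: 0x000f
slot (2b) val=0 bits=0x0 at bit 4: 0x000f
mode (10b) val=45 bits=0x2d at bit 6: 0x0b4f
word = 0x0b4f → little-endian bytes:
  [0]=0x4f  [1]=0x0b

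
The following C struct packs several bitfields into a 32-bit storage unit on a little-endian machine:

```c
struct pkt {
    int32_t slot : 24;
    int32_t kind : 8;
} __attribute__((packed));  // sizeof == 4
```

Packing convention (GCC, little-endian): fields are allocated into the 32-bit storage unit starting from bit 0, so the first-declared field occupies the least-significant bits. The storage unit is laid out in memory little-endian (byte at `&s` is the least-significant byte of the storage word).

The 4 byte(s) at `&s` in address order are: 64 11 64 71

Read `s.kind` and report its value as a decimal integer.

[0]=0x64 [1]=0x11 [2]=0x64 [3]=0x71 (little-endian) → word 0x71641164
slot:24 @ bit 0 → (0x71641164>>0)&0xffffff = 0x641164
kind:8 @ bit 24 → (0x71641164>>24)&0xff = 0x71  ←
kind signed 8b, MSB=0: value = 113

113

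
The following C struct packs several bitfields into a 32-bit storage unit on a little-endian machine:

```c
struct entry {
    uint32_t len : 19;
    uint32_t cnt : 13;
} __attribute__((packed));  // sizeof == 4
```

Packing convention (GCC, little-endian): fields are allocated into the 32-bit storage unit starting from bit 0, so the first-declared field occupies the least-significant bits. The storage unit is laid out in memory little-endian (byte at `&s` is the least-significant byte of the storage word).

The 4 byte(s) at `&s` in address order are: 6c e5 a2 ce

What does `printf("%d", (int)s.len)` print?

[0]=0x6c [1]=0xe5 [2]=0xa2 [3]=0xce (little-endian) → word 0xcea2e56c
len [0+:19] = (word>>0) & 0x7ffff = 189804  ←
cnt [19+:13] = (word>>19) & 0x1fff = 6612

189804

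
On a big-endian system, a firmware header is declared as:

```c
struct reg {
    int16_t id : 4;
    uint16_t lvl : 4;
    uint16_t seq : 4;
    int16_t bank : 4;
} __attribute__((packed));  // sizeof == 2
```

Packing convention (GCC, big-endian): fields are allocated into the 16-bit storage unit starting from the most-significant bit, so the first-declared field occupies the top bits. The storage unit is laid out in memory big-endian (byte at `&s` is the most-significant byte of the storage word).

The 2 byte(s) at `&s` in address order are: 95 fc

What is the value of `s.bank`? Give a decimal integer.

-4

[0]=0x95 [1]=0xfc (big-endian) → word 0x95fc
id:4 @ bit 12 → (0x95fc>>12)&0xf = 0x9
lvl:4 @ bit 8 → (0x95fc>>8)&0xf = 0x5
seq:4 @ bit 4 → (0x95fc>>4)&0xf = 0xf
bank:4 @ bit 0 → (0x95fc>>0)&0xf = 0xc  ←
bank signed 4b, MSB=1: 12 - 16 = -4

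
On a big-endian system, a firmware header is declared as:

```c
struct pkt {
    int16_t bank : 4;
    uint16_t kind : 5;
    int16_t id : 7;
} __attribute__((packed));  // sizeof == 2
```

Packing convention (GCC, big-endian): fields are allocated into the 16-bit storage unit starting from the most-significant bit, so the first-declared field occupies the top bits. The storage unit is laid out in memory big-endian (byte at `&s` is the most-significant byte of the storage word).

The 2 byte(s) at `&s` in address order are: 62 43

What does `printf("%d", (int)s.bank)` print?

[0]=0x62 [1]=0x43 (big-endian) → word 0x6243
bank [12+:4] = (word>>12) & 0xf = 6  ←
kind [7+:5] = (word>>7) & 0x1f = 4
id [0+:7] = (word>>0) & 0x7f = 67
bank signed 4b, MSB=0: value = 6

6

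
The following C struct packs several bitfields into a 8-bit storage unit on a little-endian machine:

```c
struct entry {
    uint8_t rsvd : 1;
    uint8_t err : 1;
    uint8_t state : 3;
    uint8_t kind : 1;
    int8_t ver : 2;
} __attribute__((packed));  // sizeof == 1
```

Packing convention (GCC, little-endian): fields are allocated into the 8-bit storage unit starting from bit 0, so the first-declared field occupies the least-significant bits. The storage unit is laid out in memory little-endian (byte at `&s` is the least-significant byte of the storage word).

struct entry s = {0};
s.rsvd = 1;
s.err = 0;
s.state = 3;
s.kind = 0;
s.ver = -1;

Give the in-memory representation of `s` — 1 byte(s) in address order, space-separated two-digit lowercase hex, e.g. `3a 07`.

rsvd (1b) val=1 bits=0x1 at bit 0: 0x01
err (1b) val=0 bits=0x0 at bit 1: 0x01
state (3b) val=3 bits=0x3 at bit 2: 0x0d
kind (1b) val=0 bits=0x0 at bit 5: 0x0d
ver (2b) val=-1 bits=0x3 at bit 6: 0xcd
word = 0xcd → little-endian bytes:
  [0]=0xcd

cd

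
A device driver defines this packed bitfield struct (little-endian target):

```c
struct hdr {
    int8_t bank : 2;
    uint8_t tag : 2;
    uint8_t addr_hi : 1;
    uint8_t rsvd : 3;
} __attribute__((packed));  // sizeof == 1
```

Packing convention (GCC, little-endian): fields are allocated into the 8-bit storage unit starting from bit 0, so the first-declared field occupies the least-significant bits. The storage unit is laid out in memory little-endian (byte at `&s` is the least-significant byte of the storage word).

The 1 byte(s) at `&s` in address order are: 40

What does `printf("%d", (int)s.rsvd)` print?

[0]=0x40 (little-endian) → word 0x40
bank:2 @ bit 0 → (0x40>>0)&0x3 = 0x0
tag:2 @ bit 2 → (0x40>>2)&0x3 = 0x0
addr_hi:1 @ bit 4 → (0x40>>4)&0x1 = 0x0
rsvd:3 @ bit 5 → (0x40>>5)&0x7 = 0x2  ←

2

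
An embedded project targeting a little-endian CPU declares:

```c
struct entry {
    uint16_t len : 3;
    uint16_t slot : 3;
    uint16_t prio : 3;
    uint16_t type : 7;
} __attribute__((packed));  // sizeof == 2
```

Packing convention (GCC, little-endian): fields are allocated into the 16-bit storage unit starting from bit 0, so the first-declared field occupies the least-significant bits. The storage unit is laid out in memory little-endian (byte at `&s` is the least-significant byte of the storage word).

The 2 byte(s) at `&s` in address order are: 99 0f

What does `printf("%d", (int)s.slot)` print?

[0]=0x99 [1]=0x0f (little-endian) → word 0x0f99
len:3 @ bit 0 → (0x0f99>>0)&0x7 = 0x1
slot:3 @ bit 3 → (0x0f99>>3)&0x7 = 0x3  ←
prio:3 @ bit 6 → (0x0f99>>6)&0x7 = 0x6
type:7 @ bit 9 → (0x0f99>>9)&0x7f = 0x7

3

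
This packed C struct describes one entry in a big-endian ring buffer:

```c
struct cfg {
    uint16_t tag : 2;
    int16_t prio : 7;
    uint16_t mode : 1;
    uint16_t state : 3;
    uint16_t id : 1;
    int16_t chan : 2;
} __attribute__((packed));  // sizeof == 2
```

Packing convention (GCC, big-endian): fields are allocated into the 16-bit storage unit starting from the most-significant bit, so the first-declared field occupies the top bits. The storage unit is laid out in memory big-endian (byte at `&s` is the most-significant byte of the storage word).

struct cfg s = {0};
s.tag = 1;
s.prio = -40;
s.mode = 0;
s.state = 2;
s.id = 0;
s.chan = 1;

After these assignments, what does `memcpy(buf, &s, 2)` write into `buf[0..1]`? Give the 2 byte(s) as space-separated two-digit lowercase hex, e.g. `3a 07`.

6c 11

tag (2b) val=1 bits=0x1 at bit 14: 0x4000
prio (7b) val=-40 bits=0x58 at bit 7: 0x6c00
mode (1b) val=0 bits=0x0 at bit 6: 0x6c00
state (3b) val=2 bits=0x2 at bit 3: 0x6c10
id (1b) val=0 bits=0x0 at bit 2: 0x6c10
chan (2b) val=1 bits=0x1 at bit 0: 0x6c11
word = 0x6c11 → big-endian bytes:
  [0]=0x6c  [1]=0x11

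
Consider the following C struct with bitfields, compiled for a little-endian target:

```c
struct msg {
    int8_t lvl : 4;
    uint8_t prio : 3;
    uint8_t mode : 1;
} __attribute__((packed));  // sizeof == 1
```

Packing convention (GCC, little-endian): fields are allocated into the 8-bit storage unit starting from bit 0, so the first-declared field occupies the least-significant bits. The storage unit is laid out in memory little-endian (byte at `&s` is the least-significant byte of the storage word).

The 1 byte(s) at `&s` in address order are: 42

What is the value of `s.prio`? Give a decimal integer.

4

[0]=0x42 (little-endian) → word 0x42
lvl [0+:4] = (word>>0) & 0xf = 2
prio [4+:3] = (word>>4) & 0x7 = 4  ←
mode [7+:1] = (word>>7) & 0x1 = 0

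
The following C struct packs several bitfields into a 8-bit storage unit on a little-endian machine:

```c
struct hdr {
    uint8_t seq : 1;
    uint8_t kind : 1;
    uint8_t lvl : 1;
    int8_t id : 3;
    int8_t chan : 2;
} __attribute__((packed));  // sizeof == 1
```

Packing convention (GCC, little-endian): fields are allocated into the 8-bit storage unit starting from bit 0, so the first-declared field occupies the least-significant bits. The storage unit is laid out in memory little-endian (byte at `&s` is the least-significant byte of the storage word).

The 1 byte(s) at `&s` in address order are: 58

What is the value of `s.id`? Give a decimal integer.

[0]=0x58 (little-endian) → word 0x58
seq:1 @ bit 0 → (0x58>>0)&0x1 = 0x0
kind:1 @ bit 1 → (0x58>>1)&0x1 = 0x0
lvl:1 @ bit 2 → (0x58>>2)&0x1 = 0x0
id:3 @ bit 3 → (0x58>>3)&0x7 = 0x3  ←
chan:2 @ bit 6 → (0x58>>6)&0x3 = 0x1
id signed 3b, MSB=0: value = 3

3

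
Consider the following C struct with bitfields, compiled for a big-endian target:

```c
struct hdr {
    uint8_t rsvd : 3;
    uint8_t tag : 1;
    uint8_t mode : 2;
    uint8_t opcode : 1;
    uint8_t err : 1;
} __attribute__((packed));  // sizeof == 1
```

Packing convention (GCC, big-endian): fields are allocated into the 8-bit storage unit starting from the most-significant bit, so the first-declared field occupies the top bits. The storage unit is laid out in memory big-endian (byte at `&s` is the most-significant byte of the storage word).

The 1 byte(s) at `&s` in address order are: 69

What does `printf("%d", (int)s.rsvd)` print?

3

[0]=0x69 (big-endian) → word 0x69
rsvd:3 @ bit 5 → (0x69>>5)&0x7 = 0x3  ←
tag:1 @ bit 4 → (0x69>>4)&0x1 = 0x0
mode:2 @ bit 2 → (0x69>>2)&0x3 = 0x2
opcode:1 @ bit 1 → (0x69>>1)&0x1 = 0x0
err:1 @ bit 0 → (0x69>>0)&0x1 = 0x1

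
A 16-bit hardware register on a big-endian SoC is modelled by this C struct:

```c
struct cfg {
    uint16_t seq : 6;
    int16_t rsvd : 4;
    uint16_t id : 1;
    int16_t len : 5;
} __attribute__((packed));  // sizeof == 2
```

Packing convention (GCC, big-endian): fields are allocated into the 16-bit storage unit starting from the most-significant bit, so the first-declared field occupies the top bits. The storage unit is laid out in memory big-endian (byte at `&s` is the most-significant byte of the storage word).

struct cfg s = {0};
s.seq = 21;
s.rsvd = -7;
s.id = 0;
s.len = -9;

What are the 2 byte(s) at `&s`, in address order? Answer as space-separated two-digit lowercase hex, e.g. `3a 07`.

56 57

seq (6b) val=21 bits=0x15 at bit 10: 0x5400
rsvd (4b) val=-7 bits=0x9 at bit 6: 0x5640
id (1b) val=0 bits=0x0 at bit 5: 0x5640
len (5b) val=-9 bits=0x17 at bit 0: 0x5657
word = 0x5657 → big-endian bytes:
  [0]=0x56  [1]=0x57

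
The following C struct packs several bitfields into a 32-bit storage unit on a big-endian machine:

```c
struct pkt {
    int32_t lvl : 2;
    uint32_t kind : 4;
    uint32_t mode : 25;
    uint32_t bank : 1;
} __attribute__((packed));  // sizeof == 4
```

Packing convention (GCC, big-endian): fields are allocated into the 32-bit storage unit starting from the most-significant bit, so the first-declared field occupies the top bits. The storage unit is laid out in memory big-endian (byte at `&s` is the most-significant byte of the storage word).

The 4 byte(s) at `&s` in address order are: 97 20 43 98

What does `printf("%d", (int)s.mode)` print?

26223052

[0]=0x97 [1]=0x20 [2]=0x43 [3]=0x98 (big-endian) → word 0x97204398
lvl:2 @ bit 30 → (0x97204398>>30)&0x3 = 0x2
kind:4 @ bit 26 → (0x97204398>>26)&0xf = 0x5
mode:25 @ bit 1 → (0x97204398>>1)&0x1ffffff = 0x19021cc  ←
bank:1 @ bit 0 → (0x97204398>>0)&0x1 = 0x0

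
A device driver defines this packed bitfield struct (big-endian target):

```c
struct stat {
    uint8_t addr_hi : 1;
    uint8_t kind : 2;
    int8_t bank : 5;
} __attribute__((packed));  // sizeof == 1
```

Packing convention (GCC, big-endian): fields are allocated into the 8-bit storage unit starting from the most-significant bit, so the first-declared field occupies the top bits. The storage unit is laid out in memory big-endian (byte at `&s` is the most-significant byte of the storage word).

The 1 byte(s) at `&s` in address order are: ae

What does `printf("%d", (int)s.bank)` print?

[0]=0xae (big-endian) → word 0xae
addr_hi:1 @ bit 7 → (0xae>>7)&0x1 = 0x1
kind:2 @ bit 5 → (0xae>>5)&0x3 = 0x1
bank:5 @ bit 0 → (0xae>>0)&0x1f = 0xe  ←
bank signed 5b, MSB=0: value = 14

14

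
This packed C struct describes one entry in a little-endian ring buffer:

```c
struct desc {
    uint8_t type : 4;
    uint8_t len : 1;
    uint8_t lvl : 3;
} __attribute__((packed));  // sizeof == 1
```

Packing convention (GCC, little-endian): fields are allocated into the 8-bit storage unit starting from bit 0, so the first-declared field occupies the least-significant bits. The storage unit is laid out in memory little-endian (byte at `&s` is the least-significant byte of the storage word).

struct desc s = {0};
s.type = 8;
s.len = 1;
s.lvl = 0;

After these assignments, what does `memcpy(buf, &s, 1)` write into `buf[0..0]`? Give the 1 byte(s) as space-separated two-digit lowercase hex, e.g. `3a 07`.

type (4b) val=8 bits=0x8 at bit 0: 0x08
len (1b) val=1 bits=0x1 at bit 4: 0x18
lvl (3b) val=0 bits=0x0 at bit 5: 0x18
word = 0x18 → little-endian bytes:
  [0]=0x18

18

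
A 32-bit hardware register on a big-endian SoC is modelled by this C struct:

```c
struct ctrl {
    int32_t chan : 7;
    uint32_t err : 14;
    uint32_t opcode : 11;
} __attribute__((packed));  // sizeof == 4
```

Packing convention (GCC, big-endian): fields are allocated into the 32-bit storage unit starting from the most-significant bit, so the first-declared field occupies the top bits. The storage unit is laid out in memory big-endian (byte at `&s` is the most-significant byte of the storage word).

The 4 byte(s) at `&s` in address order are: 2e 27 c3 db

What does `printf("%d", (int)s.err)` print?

1272

[0]=0x2e [1]=0x27 [2]=0xc3 [3]=0xdb (big-endian) → word 0x2e27c3db
chan [25+:7] = (word>>25) & 0x7f = 23
err [11+:14] = (word>>11) & 0x3fff = 1272  ←
opcode [0+:11] = (word>>0) & 0x7ff = 987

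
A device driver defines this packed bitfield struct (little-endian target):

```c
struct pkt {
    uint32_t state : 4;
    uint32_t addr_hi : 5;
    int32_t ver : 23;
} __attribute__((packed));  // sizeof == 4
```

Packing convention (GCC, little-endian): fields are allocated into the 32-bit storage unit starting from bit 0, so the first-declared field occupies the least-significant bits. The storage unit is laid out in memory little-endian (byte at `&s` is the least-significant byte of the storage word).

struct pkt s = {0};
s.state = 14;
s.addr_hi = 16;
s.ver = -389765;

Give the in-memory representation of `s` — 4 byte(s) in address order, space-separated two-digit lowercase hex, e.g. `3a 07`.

0e f7 1a f4

state:4 = 14 → 0xe << 0 → word 0x0000000e
addr_hi:5 = 16 → 0x10 << 4 → word 0x0000010e
ver:23 = -389765 → 0x7a0d7b << 9 → word 0xf41af70e
word = 0xf41af70e → little-endian bytes:
  [0]=0x0e  [1]=0xf7  [2]=0x1a  [3]=0xf4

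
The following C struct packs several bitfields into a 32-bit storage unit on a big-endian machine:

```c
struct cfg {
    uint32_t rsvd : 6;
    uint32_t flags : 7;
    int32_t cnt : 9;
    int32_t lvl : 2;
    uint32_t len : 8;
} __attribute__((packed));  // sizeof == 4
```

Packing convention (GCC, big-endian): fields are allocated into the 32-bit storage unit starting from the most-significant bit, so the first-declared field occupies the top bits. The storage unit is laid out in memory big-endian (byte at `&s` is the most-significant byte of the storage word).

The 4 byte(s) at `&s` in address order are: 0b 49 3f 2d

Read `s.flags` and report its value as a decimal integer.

105

[0]=0x0b [1]=0x49 [2]=0x3f [3]=0x2d (big-endian) → word 0x0b493f2d
rsvd [26+:6] = (word>>26) & 0x3f = 2
flags [19+:7] = (word>>19) & 0x7f = 105  ←
cnt [10+:9] = (word>>10) & 0x1ff = 79
lvl [8+:2] = (word>>8) & 0x3 = 3
len [0+:8] = (word>>0) & 0xff = 45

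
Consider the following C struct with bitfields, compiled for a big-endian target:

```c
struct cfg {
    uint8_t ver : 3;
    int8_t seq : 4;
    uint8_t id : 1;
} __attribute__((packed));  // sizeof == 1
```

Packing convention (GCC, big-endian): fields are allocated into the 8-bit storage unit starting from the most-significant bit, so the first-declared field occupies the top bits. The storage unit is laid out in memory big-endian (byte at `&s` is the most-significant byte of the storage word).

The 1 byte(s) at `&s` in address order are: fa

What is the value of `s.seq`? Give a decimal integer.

-3

[0]=0xfa (big-endian) → word 0xfa
ver [5+:3] = (word>>5) & 0x7 = 7
seq [1+:4] = (word>>1) & 0xf = 13  ←
id [0+:1] = (word>>0) & 0x1 = 0
seq signed 4b, MSB=1: 13 - 16 = -3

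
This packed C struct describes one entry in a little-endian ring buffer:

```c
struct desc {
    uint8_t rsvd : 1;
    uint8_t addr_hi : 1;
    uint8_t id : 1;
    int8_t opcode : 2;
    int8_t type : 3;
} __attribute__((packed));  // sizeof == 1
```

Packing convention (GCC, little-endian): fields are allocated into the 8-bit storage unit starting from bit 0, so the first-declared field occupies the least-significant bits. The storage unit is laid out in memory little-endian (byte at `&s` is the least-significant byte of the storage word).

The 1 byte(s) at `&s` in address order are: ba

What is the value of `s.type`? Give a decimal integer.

-3

[0]=0xba (little-endian) → word 0xba
rsvd [0+:1] = (word>>0) & 0x1 = 0
addr_hi [1+:1] = (word>>1) & 0x1 = 1
id [2+:1] = (word>>2) & 0x1 = 0
opcode [3+:2] = (word>>3) & 0x3 = 3
type [5+:3] = (word>>5) & 0x7 = 5  ←
type signed 3b, MSB=1: 5 - 8 = -3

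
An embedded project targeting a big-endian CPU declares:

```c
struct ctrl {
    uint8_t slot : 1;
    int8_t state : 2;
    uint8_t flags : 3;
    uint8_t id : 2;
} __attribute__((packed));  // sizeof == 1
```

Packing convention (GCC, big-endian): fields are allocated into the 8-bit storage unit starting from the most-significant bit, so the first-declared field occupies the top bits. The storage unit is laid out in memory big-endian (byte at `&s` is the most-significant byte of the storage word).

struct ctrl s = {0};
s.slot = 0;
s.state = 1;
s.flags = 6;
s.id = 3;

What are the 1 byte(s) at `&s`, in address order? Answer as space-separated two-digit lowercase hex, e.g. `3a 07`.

[7+:1] slot=0 & 0x1 = 0x0; word=0x00
[5+:2] state=1 & 0x3 = 0x1; word=0x20
[2+:3] flags=6 & 0x7 = 0x6; word=0x38
[0+:2] id=3 & 0x3 = 0x3; word=0x3b
word = 0x3b → big-endian bytes:
  [0]=0x3b

3b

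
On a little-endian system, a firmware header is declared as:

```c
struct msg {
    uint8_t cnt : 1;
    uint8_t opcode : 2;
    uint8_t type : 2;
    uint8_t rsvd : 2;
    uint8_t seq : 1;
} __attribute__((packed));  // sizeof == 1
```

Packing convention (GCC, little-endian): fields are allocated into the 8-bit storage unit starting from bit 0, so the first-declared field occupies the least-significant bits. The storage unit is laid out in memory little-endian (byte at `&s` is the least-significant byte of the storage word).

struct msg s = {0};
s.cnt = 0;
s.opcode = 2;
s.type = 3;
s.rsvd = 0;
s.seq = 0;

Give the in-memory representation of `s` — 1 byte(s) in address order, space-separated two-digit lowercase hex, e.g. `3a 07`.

1c

cnt (1b) val=0 bits=0x0 at bit 0: 0x00
opcode (2b) val=2 bits=0x2 at bit 1: 0x04
type (2b) val=3 bits=0x3 at bit 3: 0x1c
rsvd (2b) val=0 bits=0x0 at bit 5: 0x1c
seq (1b) val=0 bits=0x0 at bit 7: 0x1c
word = 0x1c → little-endian bytes:
  [0]=0x1c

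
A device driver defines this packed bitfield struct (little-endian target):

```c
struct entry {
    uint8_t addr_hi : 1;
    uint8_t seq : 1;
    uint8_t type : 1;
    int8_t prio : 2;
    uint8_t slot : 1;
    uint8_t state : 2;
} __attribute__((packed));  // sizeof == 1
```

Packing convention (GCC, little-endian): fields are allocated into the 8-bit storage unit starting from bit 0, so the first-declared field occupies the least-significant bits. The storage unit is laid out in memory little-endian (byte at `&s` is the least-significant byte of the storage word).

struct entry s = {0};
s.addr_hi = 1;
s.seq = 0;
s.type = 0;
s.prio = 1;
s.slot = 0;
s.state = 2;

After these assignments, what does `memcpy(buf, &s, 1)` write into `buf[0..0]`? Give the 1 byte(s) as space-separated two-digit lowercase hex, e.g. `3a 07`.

addr_hi (1b) val=1 bits=0x1 at bit 0: 0x01
seq (1b) val=0 bits=0x0 at bit 1: 0x01
type (1b) val=0 bits=0x0 at bit 2: 0x01
prio (2b) val=1 bits=0x1 at bit 3: 0x09
slot (1b) val=0 bits=0x0 at bit 5: 0x09
state (2b) val=2 bits=0x2 at bit 6: 0x89
word = 0x89 → little-endian bytes:
  [0]=0x89

89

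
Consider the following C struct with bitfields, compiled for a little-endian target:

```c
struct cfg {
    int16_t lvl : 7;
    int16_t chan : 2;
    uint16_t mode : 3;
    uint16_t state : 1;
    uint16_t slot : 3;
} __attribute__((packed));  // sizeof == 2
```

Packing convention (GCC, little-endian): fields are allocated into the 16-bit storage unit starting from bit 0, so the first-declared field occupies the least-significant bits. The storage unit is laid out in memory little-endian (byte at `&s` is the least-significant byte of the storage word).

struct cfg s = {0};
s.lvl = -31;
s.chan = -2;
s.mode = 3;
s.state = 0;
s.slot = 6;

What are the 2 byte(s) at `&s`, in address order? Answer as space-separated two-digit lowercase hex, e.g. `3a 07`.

lvl:7 = -31 → 0x61 << 0 → word 0x0061
chan:2 = -2 → 0x2 << 7 → word 0x0161
mode:3 = 3 → 0x3 << 9 → word 0x0761
state:1 = 0 → 0x0 << 12 → word 0x0761
slot:3 = 6 → 0x6 << 13 → word 0xc761
word = 0xc761 → little-endian bytes:
  [0]=0x61  [1]=0xc7

61 c7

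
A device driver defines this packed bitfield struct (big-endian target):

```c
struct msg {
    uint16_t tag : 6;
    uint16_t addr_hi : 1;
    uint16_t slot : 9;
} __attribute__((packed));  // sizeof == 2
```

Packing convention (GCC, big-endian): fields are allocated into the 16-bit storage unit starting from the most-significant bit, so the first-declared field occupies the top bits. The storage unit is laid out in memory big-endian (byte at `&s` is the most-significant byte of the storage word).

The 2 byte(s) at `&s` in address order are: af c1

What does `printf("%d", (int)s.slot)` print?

449

[0]=0xaf [1]=0xc1 (big-endian) → word 0xafc1
tag:6 @ bit 10 → (0xafc1>>10)&0x3f = 0x2b
addr_hi:1 @ bit 9 → (0xafc1>>9)&0x1 = 0x1
slot:9 @ bit 0 → (0xafc1>>0)&0x1ff = 0x1c1  ←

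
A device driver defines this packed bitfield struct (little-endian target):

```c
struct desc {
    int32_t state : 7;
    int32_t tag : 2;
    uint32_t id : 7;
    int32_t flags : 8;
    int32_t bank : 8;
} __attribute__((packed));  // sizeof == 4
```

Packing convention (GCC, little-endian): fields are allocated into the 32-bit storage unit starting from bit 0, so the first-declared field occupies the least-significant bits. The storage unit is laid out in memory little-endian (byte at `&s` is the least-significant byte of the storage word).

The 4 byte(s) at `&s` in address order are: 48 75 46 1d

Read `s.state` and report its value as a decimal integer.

-56

[0]=0x48 [1]=0x75 [2]=0x46 [3]=0x1d (little-endian) → word 0x1d467548
state:7 @ bit 0 → (0x1d467548>>0)&0x7f = 0x48  ←
tag:2 @ bit 7 → (0x1d467548>>7)&0x3 = 0x2
id:7 @ bit 9 → (0x1d467548>>9)&0x7f = 0x3a
flags:8 @ bit 16 → (0x1d467548>>16)&0xff = 0x46
bank:8 @ bit 24 → (0x1d467548>>24)&0xff = 0x1d
state signed 7b, MSB=1: 72 - 128 = -56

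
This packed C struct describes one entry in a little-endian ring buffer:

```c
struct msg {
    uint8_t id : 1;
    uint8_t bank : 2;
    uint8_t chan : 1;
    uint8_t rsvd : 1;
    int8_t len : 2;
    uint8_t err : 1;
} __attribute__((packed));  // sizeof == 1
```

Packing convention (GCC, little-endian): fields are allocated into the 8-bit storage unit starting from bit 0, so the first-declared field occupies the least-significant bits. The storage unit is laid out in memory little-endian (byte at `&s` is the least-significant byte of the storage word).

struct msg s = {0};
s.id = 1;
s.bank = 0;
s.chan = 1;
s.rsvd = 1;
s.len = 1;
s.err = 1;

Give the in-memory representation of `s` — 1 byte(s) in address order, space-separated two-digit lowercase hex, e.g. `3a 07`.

[0+:1] id=1 & 0x1 = 0x1; word=0x01
[1+:2] bank=0 & 0x3 = 0x0; word=0x01
[3+:1] chan=1 & 0x1 = 0x1; word=0x09
[4+:1] rsvd=1 & 0x1 = 0x1; word=0x19
[5+:2] len=1 & 0x3 = 0x1; word=0x39
[7+:1] err=1 & 0x1 = 0x1; word=0xb9
word = 0xb9 → little-endian bytes:
  [0]=0xb9

b9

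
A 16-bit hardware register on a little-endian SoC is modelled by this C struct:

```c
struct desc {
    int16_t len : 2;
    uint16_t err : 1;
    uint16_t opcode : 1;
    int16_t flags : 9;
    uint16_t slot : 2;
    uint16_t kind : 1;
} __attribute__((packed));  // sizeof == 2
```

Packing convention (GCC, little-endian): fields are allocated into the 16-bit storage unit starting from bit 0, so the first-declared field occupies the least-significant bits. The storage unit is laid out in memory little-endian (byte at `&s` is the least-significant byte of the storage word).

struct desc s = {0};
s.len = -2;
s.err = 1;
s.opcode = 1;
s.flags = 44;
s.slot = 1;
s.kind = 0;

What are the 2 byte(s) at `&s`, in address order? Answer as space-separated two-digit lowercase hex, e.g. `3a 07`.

len (2b) val=-2 bits=0x2 at bit 0: 0x0002
err (1b) val=1 bits=0x1 at bit 2: 0x0006
opcode (1b) val=1 bits=0x1 at bit 3: 0x000e
flags (9b) val=44 bits=0x2c at bit 4: 0x02ce
slot (2b) val=1 bits=0x1 at bit 13: 0x22ce
kind (1b) val=0 bits=0x0 at bit 15: 0x22ce
word = 0x22ce → little-endian bytes:
  [0]=0xce  [1]=0x22

ce 22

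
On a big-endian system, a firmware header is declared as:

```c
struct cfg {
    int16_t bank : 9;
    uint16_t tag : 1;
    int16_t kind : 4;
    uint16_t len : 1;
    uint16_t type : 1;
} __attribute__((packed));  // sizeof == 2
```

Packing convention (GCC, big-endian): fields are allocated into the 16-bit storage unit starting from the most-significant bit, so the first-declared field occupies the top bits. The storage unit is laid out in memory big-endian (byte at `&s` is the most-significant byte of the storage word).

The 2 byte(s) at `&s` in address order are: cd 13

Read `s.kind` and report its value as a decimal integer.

4

[0]=0xcd [1]=0x13 (big-endian) → word 0xcd13
bank:9 @ bit 7 → (0xcd13>>7)&0x1ff = 0x19a
tag:1 @ bit 6 → (0xcd13>>6)&0x1 = 0x0
kind:4 @ bit 2 → (0xcd13>>2)&0xf = 0x4  ←
len:1 @ bit 1 → (0xcd13>>1)&0x1 = 0x1
type:1 @ bit 0 → (0xcd13>>0)&0x1 = 0x1
kind signed 4b, MSB=0: value = 4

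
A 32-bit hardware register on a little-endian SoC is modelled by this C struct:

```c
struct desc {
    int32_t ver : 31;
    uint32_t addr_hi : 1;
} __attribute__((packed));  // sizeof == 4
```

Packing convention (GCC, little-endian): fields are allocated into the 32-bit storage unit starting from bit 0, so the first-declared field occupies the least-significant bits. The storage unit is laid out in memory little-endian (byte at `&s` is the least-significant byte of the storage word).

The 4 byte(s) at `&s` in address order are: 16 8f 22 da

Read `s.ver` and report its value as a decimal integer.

-635269354

[0]=0x16 [1]=0x8f [2]=0x22 [3]=0xda (little-endian) → word 0xda228f16
ver:31 @ bit 0 → (0xda228f16>>0)&0x7fffffff = 0x5a228f16  ←
addr_hi:1 @ bit 31 → (0xda228f16>>31)&0x1 = 0x1
ver signed 31b, MSB=1: 1512214294 - 2147483648 = -635269354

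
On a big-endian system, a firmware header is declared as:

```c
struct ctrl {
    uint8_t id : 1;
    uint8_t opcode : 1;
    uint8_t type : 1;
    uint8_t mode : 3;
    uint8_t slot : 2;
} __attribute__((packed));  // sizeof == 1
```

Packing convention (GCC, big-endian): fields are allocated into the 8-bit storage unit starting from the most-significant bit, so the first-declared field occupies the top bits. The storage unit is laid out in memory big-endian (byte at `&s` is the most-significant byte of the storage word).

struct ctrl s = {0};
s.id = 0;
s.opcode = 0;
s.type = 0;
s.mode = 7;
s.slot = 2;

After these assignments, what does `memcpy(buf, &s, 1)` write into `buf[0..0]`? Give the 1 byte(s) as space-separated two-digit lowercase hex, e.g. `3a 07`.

1e

[7+:1] id=0 & 0x1 = 0x0; word=0x00
[6+:1] opcode=0 & 0x1 = 0x0; word=0x00
[5+:1] type=0 & 0x1 = 0x0; word=0x00
[2+:3] mode=7 & 0x7 = 0x7; word=0x1c
[0+:2] slot=2 & 0x3 = 0x2; word=0x1e
word = 0x1e → big-endian bytes:
  [0]=0x1e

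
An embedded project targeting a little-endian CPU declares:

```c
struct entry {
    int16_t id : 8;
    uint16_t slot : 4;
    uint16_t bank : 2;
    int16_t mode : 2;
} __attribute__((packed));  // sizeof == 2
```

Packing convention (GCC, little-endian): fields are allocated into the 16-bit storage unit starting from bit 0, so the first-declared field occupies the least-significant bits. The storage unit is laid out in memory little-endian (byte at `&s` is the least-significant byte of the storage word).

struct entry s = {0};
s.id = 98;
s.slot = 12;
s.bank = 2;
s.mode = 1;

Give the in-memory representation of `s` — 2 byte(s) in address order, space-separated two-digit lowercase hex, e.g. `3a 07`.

[0+:8] id=98 & 0xff = 0x62; word=0x0062
[8+:4] slot=12 & 0xf = 0xc; word=0x0c62
[12+:2] bank=2 & 0x3 = 0x2; word=0x2c62
[14+:2] mode=1 & 0x3 = 0x1; word=0x6c62
word = 0x6c62 → little-endian bytes:
  [0]=0x62  [1]=0x6c

62 6c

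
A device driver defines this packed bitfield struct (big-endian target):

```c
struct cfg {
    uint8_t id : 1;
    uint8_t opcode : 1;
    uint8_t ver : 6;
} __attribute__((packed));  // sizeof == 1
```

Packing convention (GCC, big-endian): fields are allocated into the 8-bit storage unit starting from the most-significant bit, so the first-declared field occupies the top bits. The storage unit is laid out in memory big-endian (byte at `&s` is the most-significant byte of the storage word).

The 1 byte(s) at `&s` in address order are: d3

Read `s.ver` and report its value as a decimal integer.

19

[0]=0xd3 (big-endian) → word 0xd3
id [7+:1] = (word>>7) & 0x1 = 1
opcode [6+:1] = (word>>6) & 0x1 = 1
ver [0+:6] = (word>>0) & 0x3f = 19  ←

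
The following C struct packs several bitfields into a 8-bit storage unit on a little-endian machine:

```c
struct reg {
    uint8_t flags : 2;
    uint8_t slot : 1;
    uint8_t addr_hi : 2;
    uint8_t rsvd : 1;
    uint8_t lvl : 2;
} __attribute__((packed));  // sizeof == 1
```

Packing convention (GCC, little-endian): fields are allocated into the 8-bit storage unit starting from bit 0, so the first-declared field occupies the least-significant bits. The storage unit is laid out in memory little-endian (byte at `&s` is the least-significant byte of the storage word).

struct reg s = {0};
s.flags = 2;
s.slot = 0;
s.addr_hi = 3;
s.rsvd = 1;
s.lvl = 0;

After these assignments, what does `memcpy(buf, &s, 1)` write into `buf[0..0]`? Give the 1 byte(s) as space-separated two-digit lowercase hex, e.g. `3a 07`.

3a

[0+:2] flags=2 & 0x3 = 0x2; word=0x02
[2+:1] slot=0 & 0x1 = 0x0; word=0x02
[3+:2] addr_hi=3 & 0x3 = 0x3; word=0x1a
[5+:1] rsvd=1 & 0x1 = 0x1; word=0x3a
[6+:2] lvl=0 & 0x3 = 0x0; word=0x3a
word = 0x3a → little-endian bytes:
  [0]=0x3a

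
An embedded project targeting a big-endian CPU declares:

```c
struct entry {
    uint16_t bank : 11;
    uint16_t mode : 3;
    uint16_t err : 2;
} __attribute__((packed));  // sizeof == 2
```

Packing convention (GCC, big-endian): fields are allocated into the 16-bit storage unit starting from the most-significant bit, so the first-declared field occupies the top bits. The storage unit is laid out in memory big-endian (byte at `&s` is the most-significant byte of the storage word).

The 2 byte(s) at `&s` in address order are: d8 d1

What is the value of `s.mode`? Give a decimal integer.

[0]=0xd8 [1]=0xd1 (big-endian) → word 0xd8d1
bank:11 @ bit 5 → (0xd8d1>>5)&0x7ff = 0x6c6
mode:3 @ bit 2 → (0xd8d1>>2)&0x7 = 0x4  ←
err:2 @ bit 0 → (0xd8d1>>0)&0x3 = 0x1

4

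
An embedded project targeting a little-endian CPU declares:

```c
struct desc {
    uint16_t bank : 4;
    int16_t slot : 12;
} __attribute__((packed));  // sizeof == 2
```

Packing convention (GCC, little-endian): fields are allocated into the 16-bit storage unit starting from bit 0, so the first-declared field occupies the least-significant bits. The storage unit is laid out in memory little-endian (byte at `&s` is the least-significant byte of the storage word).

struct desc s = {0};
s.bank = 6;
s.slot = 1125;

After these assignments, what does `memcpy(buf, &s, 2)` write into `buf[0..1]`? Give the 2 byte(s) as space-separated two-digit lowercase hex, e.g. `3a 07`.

bank:4 = 6 → 0x6 << 0 → word 0x0006
slot:12 = 1125 → 0x465 << 4 → word 0x4656
word = 0x4656 → little-endian bytes:
  [0]=0x56  [1]=0x46

56 46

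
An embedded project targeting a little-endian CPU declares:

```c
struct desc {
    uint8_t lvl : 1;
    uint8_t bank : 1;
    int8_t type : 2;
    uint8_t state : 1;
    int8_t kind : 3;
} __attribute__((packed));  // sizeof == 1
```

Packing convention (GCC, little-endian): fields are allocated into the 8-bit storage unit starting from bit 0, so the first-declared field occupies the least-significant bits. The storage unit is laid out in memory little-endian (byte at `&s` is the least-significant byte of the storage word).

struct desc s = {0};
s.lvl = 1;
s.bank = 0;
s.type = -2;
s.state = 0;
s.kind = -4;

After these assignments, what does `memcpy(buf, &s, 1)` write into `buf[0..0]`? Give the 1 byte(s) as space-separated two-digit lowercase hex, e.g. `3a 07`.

lvl (1b) val=1 bits=0x1 at bit 0: 0x01
bank (1b) val=0 bits=0x0 at bit 1: 0x01
type (2b) val=-2 bits=0x2 at bit 2: 0x09
state (1b) val=0 bits=0x0 at bit 4: 0x09
kind (3b) val=-4 bits=0x4 at bit 5: 0x89
word = 0x89 → little-endian bytes:
  [0]=0x89

89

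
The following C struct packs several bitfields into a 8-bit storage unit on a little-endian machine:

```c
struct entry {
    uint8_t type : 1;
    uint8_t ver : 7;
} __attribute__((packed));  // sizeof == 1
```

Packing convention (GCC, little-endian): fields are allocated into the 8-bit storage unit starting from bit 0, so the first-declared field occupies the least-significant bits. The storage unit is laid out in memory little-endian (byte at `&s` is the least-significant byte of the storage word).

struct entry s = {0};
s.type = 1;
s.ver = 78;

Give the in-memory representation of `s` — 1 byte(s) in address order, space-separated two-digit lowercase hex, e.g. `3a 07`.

9d

type:1 = 1 → 0x1 << 0 → word 0x01
ver:7 = 78 → 0x4e << 1 → word 0x9d
word = 0x9d → little-endian bytes:
  [0]=0x9d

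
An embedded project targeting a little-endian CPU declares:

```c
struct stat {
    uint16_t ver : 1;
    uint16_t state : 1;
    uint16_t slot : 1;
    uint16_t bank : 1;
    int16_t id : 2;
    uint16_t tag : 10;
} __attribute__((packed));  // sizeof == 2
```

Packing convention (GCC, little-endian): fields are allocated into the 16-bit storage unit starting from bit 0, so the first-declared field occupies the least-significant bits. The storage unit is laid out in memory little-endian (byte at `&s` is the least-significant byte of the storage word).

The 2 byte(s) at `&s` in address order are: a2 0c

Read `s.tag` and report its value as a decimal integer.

50

[0]=0xa2 [1]=0x0c (little-endian) → word 0x0ca2
ver [0+:1] = (word>>0) & 0x1 = 0
state [1+:1] = (word>>1) & 0x1 = 1
slot [2+:1] = (word>>2) & 0x1 = 0
bank [3+:1] = (word>>3) & 0x1 = 0
id [4+:2] = (word>>4) & 0x3 = 2
tag [6+:10] = (word>>6) & 0x3ff = 50  ←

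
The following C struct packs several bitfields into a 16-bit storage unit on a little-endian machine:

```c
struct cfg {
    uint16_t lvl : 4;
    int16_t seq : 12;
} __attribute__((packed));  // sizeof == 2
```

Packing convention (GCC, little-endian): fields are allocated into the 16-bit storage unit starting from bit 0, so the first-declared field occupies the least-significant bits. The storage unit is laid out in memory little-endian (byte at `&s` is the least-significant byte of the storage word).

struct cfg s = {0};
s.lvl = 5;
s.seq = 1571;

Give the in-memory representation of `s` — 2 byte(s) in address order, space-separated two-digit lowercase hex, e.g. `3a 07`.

35 62

[0+:4] lvl=5 & 0xf = 0x5; word=0x0005
[4+:12] seq=1571 & 0xfff = 0x623; word=0x6235
word = 0x6235 → little-endian bytes:
  [0]=0x35  [1]=0x62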